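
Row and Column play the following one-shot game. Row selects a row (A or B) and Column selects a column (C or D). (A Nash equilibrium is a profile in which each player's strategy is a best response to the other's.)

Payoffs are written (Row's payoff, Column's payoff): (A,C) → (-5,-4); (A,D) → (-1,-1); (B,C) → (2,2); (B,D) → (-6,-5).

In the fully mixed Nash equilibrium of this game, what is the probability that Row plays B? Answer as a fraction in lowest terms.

Let r be the probability that Row plays A. In a completely mixed equilibrium, Column must be indifferent between C and D.
Column's expected payoff from C is −4r + 2(1−r); from D it is −r − 5(1−r).
Setting these equal: −6r + 2 = 4r − 5, so r = 7/10.
Therefore Row plays B with probability 1 − 7/10 = 3/10.

3/10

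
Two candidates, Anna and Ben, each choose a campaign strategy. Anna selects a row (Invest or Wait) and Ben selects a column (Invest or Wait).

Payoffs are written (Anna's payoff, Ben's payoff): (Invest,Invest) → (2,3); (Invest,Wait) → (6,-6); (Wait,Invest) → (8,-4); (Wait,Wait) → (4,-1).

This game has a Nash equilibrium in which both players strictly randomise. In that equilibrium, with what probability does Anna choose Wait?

3/4

Let x be the probability that Anna plays Invest. In a completely mixed equilibrium, Ben must be indifferent between Invest and Wait.
Ben's expected payoff from Invest is 3x − 4(1−x); from Wait it is −6x − (1−x).
Setting these equal: 7x − 4 = −5x − 1, so x = 1/4.
Therefore Anna plays Wait with probability 1 − 1/4 = 3/4.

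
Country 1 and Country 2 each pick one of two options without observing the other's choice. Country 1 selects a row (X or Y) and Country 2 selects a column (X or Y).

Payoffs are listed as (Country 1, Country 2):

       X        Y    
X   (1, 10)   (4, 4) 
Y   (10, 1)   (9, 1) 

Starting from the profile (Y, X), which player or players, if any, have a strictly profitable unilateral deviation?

Country 1 at (Y, X) earns 10; deviating to X yields 1 — not better.
Country 2 earns 1; deviating to Y yields 1 — not better.
Neither player can strictly improve; the profile is a Nash equilibrium.

Neither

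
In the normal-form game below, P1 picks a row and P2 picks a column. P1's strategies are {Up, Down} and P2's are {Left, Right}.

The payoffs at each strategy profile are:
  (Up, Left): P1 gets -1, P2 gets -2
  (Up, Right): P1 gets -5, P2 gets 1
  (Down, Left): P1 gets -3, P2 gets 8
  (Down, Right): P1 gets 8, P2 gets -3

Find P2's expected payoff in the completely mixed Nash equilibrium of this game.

1/7

First find x, the probability P1 plays Up, from P2's indifference between Left and Right: −2x + 8(1−x) = x − 3(1−x), giving x = 11/14.
Since P2 is indifferent in equilibrium, P2's expected payoff equals the payoff from either column against (11/14, 3/14). Using Left: −2(11/14) + 8(3/14) = 1/7.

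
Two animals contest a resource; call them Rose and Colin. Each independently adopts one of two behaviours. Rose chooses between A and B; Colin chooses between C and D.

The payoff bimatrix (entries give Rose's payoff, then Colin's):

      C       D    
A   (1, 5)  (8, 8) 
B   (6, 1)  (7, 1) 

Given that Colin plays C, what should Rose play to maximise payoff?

B

Against C, Rose earns 1 from A and 6 from B.
So B is the best response.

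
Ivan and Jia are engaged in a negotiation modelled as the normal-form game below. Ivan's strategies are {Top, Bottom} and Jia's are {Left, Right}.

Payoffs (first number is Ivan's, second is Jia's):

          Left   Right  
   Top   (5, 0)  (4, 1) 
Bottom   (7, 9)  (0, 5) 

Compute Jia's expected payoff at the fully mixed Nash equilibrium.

9/5

First find p, the probability Ivan plays Top, from Jia's indifference between Left and Right: 9(1−p) = p + 5(1−p), giving p = 4/5.
Since Jia is indifferent in equilibrium, Jia's expected payoff equals the payoff from either column against (4/5, 1/5). Using Left: 9(1/5) = 9/5.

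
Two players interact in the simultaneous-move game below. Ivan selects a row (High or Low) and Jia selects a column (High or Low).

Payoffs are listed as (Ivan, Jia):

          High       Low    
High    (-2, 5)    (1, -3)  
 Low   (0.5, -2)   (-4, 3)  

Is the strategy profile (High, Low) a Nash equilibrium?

No

At (High, Low), Ivan earns 1; switching to Low would give -4, so Ivan has no profitable deviation.
Jia earns -3; switching to High would give 5, so Jia would deviate.
Since at least one player can profitably deviate, this is not a Nash equilibrium.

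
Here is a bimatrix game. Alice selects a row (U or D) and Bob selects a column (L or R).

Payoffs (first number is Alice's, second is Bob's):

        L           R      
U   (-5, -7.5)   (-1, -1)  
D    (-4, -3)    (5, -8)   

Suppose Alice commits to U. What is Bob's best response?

Against U, Bob earns -7.5 from L and -1 from R.
So R is the best response.

R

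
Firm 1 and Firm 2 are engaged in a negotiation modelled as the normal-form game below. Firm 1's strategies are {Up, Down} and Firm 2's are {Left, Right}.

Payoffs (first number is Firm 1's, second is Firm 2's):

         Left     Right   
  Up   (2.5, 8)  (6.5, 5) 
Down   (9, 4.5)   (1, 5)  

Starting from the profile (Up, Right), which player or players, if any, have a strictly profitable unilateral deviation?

Firm 2

Firm 1 at (Up, Right) earns 6.5; deviating to Down yields 1 — not better.
Firm 2 earns 5; deviating to Left yields 8 — a strict improvement.
Only Firm 2 has a strictly profitable deviation.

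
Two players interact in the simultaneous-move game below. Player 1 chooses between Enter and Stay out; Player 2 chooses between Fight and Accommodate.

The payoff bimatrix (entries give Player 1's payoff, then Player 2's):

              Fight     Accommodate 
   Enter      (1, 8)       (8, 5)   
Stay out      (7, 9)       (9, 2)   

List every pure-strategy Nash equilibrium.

(Enter, Fight): Player 1 prefers Stay out (7 > 1) — not an equilibrium.
(Enter, Accommodate): Player 1 prefers Stay out (9 > 8); Player 2 prefers Fight (8 > 5) — not an equilibrium.
(Stay out, Fight): Player 1 gets 7 ≥ 1 from Enter, and Player 2 gets 9 ≥ 2 from Accommodate — Nash equilibrium.
(Stay out, Accommodate): Player 2 prefers Fight (9 > 2) — not an equilibrium.

(Stay out, Fight)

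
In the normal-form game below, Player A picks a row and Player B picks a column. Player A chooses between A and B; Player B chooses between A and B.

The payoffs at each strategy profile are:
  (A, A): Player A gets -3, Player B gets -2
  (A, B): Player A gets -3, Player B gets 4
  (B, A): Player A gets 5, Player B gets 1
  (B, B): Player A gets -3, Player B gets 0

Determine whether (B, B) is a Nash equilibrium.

No

At (B, B), Player A earns -3; switching to A would give -3, so Player A has no profitable deviation.
Player B earns 0; switching to A would give 1, so Player B would deviate.
Since at least one player can profitably deviate, this is not a Nash equilibrium.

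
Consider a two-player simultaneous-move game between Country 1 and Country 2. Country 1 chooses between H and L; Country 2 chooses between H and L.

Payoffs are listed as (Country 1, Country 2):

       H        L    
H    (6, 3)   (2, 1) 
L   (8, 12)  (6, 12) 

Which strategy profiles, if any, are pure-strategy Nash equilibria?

(H, H): Country 1 prefers L (8 > 6) — not an equilibrium.
(H, L): Country 1 prefers L (6 > 2); Country 2 prefers H (3 > 1) — not an equilibrium.
(L, H): Country 1 gets 8 ≥ 6 from H, and Country 2 gets 12 ≥ 12 from L — Nash equilibrium.
(L, L): Country 1 gets 6 ≥ 2 from H, and Country 2 gets 12 ≥ 12 from H — Nash equilibrium.

(L, H) and (L, L)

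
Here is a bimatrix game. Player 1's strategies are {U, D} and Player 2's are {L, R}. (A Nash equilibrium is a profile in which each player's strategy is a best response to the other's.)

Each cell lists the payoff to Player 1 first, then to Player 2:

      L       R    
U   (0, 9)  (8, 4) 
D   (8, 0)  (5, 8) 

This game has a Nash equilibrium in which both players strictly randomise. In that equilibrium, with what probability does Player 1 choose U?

Let r be the probability that Player 1 plays U. In a completely mixed equilibrium, Player 2 must be indifferent between L and R.
Player 2's expected payoff from L is 9r; from R it is 4r + 8(1−r).
Setting these equal: 9r = −4r + 8, so r = 8/13.

8/13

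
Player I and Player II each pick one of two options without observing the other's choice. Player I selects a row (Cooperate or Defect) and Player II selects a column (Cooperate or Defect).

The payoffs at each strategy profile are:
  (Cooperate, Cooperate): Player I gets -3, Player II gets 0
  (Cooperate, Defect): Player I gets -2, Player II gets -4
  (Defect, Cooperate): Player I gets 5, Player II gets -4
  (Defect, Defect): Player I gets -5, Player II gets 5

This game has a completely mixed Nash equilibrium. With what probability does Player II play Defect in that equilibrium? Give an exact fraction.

Let c be the probability that Player II plays Cooperate. In a completely mixed equilibrium, Player I must be indifferent between Cooperate and Defect.
Player I's expected payoff from Cooperate is −3c − 2(1−c); from Defect it is 5c − 5(1−c).
Setting these equal: −c − 2 = 10c − 5, so c = 3/11.
Therefore Player II plays Defect with probability 1 − 3/11 = 8/11.

8/11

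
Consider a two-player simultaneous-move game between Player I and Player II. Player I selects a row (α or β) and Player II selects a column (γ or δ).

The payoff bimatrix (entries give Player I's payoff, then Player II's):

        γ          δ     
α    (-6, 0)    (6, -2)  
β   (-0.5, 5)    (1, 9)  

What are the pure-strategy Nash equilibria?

none

(α, γ): Player I prefers β (-0.5 > -6) — not an equilibrium.
(α, δ): Player II prefers γ (0 > -2) — not an equilibrium.
(β, γ): Player II prefers δ (9 > 5) — not an equilibrium.
(β, δ): Player I prefers α (6 > 1) — not an equilibrium.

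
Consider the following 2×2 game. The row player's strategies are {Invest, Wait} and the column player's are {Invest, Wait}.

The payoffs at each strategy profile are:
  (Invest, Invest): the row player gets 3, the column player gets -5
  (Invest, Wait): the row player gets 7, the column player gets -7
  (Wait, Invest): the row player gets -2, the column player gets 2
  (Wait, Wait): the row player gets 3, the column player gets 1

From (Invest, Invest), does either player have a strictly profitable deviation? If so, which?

Neither

The row player at (Invest, Invest) earns 3; deviating to Wait yields -2 — not better.
The column player earns -5; deviating to Wait yields -7 — not better.
Neither player can strictly improve; the profile is a Nash equilibrium.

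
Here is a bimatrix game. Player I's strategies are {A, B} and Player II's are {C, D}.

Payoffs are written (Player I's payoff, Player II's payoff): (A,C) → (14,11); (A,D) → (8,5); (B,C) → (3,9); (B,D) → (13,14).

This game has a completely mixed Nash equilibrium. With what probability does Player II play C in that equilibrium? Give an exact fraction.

Let q be the probability that Player II plays C. In a completely mixed equilibrium, Player I must be indifferent between A and B.
Player I's expected payoff from A is 14q + 8(1−q); from B it is 3q + 13(1−q).
Setting these equal: 6q + 8 = −10q + 13, so q = 5/16.

5/16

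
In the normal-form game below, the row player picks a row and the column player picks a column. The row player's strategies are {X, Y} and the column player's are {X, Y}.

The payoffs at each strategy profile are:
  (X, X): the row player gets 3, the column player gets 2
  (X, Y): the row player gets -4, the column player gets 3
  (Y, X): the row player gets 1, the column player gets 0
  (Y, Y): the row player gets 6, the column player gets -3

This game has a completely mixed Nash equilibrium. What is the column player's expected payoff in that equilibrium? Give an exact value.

3/2

First find x, the probability the row player plays X, from the column player's indifference between X and Y: 2x = 3x − 3(1−x), giving x = 3/4.
Since the column player is indifferent in equilibrium, the column player's expected payoff equals the payoff from either column against (3/4, 1/4). Using X: 2(3/4) = 3/2.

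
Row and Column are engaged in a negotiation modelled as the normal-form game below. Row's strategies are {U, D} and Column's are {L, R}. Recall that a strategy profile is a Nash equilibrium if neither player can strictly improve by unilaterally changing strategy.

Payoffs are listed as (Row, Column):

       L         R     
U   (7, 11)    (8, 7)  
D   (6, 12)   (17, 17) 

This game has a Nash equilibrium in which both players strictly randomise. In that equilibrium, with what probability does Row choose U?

5/9

Let r be the probability that Row plays U. In a completely mixed equilibrium, Column must be indifferent between L and R.
Column's expected payoff from L is 11r + 12(1−r); from R it is 7r + 17(1−r).
Setting these equal: −r + 12 = −10r + 17, so r = 5/9.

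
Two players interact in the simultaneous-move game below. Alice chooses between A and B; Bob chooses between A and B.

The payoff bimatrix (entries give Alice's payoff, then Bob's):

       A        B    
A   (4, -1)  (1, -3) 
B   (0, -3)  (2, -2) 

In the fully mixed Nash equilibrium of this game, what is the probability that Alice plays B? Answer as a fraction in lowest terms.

2/3

Let p be the probability that Alice plays A. In a completely mixed equilibrium, Bob must be indifferent between A and B.
Bob's expected payoff from A is −p − 3(1−p); from B it is −3p − 2(1−p).
Setting these equal: 2p − 3 = −p − 2, so p = 1/3.
Therefore Alice plays B with probability 1 − 1/3 = 2/3.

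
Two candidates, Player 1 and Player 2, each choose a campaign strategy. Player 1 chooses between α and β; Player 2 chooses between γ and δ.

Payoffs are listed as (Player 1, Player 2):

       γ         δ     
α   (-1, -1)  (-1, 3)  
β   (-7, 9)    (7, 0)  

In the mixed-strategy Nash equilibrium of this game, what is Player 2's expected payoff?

First find x, the probability Player 1 plays α, from Player 2's indifference between γ and δ: −x + 9(1−x) = 3x, giving x = 9/13.
Since Player 2 is indifferent in equilibrium, Player 2's expected payoff equals the payoff from either column against (9/13, 4/13). Using γ: −(9/13) + 9(4/13) = 27/13.

27/13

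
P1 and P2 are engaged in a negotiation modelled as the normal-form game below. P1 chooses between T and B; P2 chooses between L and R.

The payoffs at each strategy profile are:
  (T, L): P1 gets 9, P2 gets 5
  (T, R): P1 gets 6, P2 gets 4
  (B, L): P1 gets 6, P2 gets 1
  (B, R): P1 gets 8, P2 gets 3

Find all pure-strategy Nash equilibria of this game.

(T, L) and (B, R)

(T, L): P1 gets 9 ≥ 6 from B, and P2 gets 5 ≥ 4 from R — Nash equilibrium.
(T, R): P1 prefers B (8 > 6); P2 prefers L (5 > 4) — not an equilibrium.
(B, L): P1 prefers T (9 > 6); P2 prefers R (3 > 1) — not an equilibrium.
(B, R): P1 gets 8 ≥ 6 from T, and P2 gets 3 ≥ 1 from L — Nash equilibrium.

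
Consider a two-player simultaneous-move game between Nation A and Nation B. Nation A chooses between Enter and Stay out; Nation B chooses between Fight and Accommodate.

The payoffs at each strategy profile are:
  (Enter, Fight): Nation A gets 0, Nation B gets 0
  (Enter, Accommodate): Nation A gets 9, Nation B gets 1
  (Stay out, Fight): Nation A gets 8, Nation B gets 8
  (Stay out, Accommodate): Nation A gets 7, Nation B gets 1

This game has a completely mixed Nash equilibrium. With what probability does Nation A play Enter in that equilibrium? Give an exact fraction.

7/8

Let x be the probability that Nation A plays Enter. In a completely mixed equilibrium, Nation B must be indifferent between Fight and Accommodate.
Nation B's expected payoff from Fight is 8(1−x); from Accommodate it is x + (1−x).
Setting these equal: −8x + 8 = 1, so x = 7/8.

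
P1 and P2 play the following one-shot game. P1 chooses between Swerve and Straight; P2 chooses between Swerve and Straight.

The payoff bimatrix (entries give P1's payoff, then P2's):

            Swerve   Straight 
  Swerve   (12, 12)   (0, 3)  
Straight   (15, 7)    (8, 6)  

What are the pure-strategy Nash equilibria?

(Swerve, Swerve): P1 prefers Straight (15 > 12) — not an equilibrium.
(Swerve, Straight): P1 prefers Straight (8 > 0); P2 prefers Swerve (12 > 3) — not an equilibrium.
(Straight, Swerve): P1 gets 15 ≥ 12 from Swerve, and P2 gets 7 ≥ 6 from Straight — Nash equilibrium.
(Straight, Straight): P2 prefers Swerve (7 > 6) — not an equilibrium.

(Straight, Swerve)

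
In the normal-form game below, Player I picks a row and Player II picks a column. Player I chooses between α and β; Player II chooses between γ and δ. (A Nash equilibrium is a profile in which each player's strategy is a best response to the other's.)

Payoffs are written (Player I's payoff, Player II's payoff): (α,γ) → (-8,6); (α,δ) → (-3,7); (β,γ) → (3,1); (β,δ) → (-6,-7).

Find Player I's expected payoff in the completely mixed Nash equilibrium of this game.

First find q, the probability Player II plays γ, from Player I's indifference between α and β: −8q − 3(1−q) = 3q − 6(1−q), giving q = 3/14.
Since Player I is indifferent in equilibrium, Player I's expected payoff equals the payoff from either row against (3/14, 11/14). Using α: −8(3/14) − 3(11/14) = -57/14.

-57/14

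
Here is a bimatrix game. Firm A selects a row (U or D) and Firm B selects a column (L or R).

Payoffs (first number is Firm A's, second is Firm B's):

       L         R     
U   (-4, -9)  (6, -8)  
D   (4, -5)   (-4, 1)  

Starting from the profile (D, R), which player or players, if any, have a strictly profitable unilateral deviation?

Firm A

Firm A at (D, R) earns -4; deviating to U yields 6 — a strict improvement.
Firm B earns 1; deviating to L yields -5 — not better.
Only Firm A has a strictly profitable deviation.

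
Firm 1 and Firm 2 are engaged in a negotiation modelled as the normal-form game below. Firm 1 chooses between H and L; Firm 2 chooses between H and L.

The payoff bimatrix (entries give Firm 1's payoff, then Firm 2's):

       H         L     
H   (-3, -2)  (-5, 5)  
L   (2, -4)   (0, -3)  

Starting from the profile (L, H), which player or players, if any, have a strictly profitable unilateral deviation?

Firm 2

Firm 1 at (L, H) earns 2; deviating to H yields -3 — not better.
Firm 2 earns -4; deviating to L yields -3 — a strict improvement.
Only Firm 2 has a strictly profitable deviation.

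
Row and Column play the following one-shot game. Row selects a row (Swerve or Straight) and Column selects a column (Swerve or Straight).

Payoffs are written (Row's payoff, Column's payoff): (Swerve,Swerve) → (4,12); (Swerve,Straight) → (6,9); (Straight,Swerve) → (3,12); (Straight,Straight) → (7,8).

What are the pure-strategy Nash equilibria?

(Swerve, Swerve)

(Swerve, Swerve): Row gets 4 ≥ 3 from Straight, and Column gets 12 ≥ 9 from Straight — Nash equilibrium.
(Swerve, Straight): Row prefers Straight (7 > 6); Column prefers Swerve (12 > 9) — not an equilibrium.
(Straight, Swerve): Row prefers Swerve (4 > 3) — not an equilibrium.
(Straight, Straight): Column prefers Swerve (12 > 8) — not an equilibrium.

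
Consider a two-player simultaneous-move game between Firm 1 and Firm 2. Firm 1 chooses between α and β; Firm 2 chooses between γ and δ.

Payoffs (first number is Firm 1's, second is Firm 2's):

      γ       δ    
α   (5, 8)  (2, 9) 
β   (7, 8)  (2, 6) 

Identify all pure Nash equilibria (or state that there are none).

(α, δ) and (β, γ)

(α, γ): Firm 1 prefers β (7 > 5); Firm 2 prefers δ (9 > 8) — not an equilibrium.
(α, δ): Firm 1 gets 2 ≥ 2 from β, and Firm 2 gets 9 ≥ 8 from γ — Nash equilibrium.
(β, γ): Firm 1 gets 7 ≥ 5 from α, and Firm 2 gets 8 ≥ 6 from δ — Nash equilibrium.
(β, δ): Firm 2 prefers γ (8 > 6) — not an equilibrium.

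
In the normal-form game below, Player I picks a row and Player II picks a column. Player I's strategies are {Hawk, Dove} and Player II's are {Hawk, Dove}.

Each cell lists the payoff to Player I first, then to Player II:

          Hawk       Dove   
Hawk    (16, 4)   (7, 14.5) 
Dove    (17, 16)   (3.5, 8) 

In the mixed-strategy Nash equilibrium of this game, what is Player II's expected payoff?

First find p, the probability Player I plays Hawk, from Player II's indifference between Hawk and Dove: 4p + 16(1−p) = 14.5p + 8(1−p), giving p = 16/37.
Since Player II is indifferent in equilibrium, Player II's expected payoff equals the payoff from either column against (16/37, 21/37). Using Hawk: 4(16/37) + 16(21/37) = 400/37.

400/37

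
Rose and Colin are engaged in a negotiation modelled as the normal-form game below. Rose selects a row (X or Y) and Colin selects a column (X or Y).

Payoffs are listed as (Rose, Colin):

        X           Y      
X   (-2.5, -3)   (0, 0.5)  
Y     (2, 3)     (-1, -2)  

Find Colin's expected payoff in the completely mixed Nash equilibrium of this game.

First find x, the probability Rose plays X, from Colin's indifference between X and Y: −3x + 3(1−x) = 0.5x − 2(1−x), giving x = 10/17.
Since Colin is indifferent in equilibrium, Colin's expected payoff equals the payoff from either column against (10/17, 7/17). Using X: −3(10/17) + 3(7/17) = -9/17.

-9/17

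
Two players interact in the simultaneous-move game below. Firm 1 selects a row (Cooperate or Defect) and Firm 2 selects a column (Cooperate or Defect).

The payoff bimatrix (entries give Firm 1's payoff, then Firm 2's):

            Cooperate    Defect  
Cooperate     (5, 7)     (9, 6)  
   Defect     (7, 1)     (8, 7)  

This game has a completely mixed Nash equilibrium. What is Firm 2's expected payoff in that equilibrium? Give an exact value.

43/7

First find x, the probability Firm 1 plays Cooperate, from Firm 2's indifference between Cooperate and Defect: 7x + (1−x) = 6x + 7(1−x), giving x = 6/7.
Since Firm 2 is indifferent in equilibrium, Firm 2's expected payoff equals the payoff from either column against (6/7, 1/7). Using Cooperate: 7(6/7) + (1/7) = 43/7.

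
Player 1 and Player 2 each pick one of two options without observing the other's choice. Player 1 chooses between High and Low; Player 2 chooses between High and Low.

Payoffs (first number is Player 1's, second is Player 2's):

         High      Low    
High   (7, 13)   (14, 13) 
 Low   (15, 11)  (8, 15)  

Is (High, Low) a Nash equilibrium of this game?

Yes

At (High, Low), Player 1 earns 14; switching to Low would give 8, so Player 1 has no profitable deviation.
Player 2 earns 13; switching to High would give 13, so Player 2 has no profitable deviation.
Neither player can gain by a unilateral deviation, so this profile is a Nash equilibrium.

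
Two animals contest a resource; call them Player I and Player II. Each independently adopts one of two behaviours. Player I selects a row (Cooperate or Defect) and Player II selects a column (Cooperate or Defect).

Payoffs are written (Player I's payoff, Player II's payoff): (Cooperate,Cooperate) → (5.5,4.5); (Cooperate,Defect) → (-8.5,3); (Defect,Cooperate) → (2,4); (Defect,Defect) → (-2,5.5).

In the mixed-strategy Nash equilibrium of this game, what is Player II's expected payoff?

17/4

First find x, the probability Player I plays Cooperate, from Player II's indifference between Cooperate and Defect: 4.5x + 4(1−x) = 3x + 5.5(1−x), giving x = 1/2.
Since Player II is indifferent in equilibrium, Player II's expected payoff equals the payoff from either column against (1/2, 1/2). Using Cooperate: 4.5(1/2) + 4(1/2) = 17/4.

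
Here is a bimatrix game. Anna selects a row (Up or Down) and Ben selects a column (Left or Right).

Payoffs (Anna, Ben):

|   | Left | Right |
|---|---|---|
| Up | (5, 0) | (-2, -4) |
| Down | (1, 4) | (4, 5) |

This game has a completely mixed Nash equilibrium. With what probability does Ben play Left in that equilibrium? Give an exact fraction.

3/5

Let q be the probability that Ben plays Left. In a completely mixed equilibrium, Anna must be indifferent between Up and Down.
Anna's expected payoff from Up is 5q − 2(1−q); from Down it is q + 4(1−q).
Setting these equal: 7q − 2 = −3q + 4, so q = 3/5.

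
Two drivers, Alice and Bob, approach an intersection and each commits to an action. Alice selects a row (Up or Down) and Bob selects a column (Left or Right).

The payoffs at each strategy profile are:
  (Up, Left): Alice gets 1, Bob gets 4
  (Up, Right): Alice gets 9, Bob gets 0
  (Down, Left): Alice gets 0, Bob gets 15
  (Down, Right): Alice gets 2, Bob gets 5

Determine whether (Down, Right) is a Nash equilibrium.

At (Down, Right), Alice earns 2; switching to Up would give 9, so Alice would deviate.
Bob earns 5; switching to Left would give 15, so Bob would deviate.
Since at least one player can profitably deviate, this is not a Nash equilibrium.

No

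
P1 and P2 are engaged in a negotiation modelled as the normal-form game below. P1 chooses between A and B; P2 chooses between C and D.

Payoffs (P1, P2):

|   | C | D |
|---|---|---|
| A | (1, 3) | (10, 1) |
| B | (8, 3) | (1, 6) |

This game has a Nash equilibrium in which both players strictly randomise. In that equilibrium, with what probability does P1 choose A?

Let x be the probability that P1 plays A. In a completely mixed equilibrium, P2 must be indifferent between C and D.
P2's expected payoff from C is 3x + 3(1−x); from D it is x + 6(1−x).
Setting these equal: 3 = −5x + 6, so x = 3/5.

3/5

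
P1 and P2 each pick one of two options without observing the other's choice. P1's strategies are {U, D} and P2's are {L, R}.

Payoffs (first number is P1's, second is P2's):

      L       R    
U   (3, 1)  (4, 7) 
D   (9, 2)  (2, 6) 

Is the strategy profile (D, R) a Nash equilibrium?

At (D, R), P1 earns 2; switching to U would give 4, so P1 would deviate.
P2 earns 6; switching to L would give 2, so P2 has no profitable deviation.
Since at least one player can profitably deviate, this is not a Nash equilibrium.

No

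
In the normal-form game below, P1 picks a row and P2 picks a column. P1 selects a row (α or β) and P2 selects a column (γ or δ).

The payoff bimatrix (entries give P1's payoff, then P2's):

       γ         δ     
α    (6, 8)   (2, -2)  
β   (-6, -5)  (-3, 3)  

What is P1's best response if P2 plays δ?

α

Against δ, P1 earns 2 from α and -3 from β.
So α is the best response.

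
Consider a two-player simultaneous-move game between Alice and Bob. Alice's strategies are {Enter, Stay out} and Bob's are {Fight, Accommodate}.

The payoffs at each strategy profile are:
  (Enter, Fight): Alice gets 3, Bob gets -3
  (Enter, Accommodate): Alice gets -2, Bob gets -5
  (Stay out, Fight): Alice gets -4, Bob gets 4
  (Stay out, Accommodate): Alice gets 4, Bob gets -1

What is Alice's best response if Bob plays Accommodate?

Against Accommodate, Alice earns -2 from Enter and 4 from Stay out.
So Stay out is the best response.

Stay out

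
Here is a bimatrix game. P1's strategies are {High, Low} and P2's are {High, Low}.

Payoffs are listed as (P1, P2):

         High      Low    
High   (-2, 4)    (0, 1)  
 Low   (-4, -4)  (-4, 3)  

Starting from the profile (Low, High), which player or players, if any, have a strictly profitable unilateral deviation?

Both

P1 at (Low, High) earns -4; deviating to High yields -2 — a strict improvement.
P2 earns -4; deviating to Low yields 3 — a strict improvement.
Both P1 and P2 have strictly profitable deviations.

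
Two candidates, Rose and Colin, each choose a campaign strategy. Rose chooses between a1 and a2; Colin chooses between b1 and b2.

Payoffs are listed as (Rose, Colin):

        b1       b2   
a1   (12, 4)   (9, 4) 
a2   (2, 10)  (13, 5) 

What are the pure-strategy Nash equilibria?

(a1, b1): Rose gets 12 ≥ 2 from a2, and Colin gets 4 ≥ 4 from b2 — Nash equilibrium.
(a1, b2): Rose prefers a2 (13 > 9) — not an equilibrium.
(a2, b1): Rose prefers a1 (12 > 2) — not an equilibrium.
(a2, b2): Colin prefers b1 (10 > 5) — not an equilibrium.

(a1, b1)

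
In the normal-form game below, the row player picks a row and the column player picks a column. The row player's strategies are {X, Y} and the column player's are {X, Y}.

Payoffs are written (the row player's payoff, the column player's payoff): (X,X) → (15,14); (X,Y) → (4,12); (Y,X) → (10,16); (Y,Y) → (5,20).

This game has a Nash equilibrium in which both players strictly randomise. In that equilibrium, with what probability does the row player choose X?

Let p be the probability that the row player plays X. In a completely mixed equilibrium, the column player must be indifferent between X and Y.
The column player's expected payoff from X is 14p + 16(1−p); from Y it is 12p + 20(1−p).
Setting these equal: −2p + 16 = −8p + 20, so p = 2/3.

2/3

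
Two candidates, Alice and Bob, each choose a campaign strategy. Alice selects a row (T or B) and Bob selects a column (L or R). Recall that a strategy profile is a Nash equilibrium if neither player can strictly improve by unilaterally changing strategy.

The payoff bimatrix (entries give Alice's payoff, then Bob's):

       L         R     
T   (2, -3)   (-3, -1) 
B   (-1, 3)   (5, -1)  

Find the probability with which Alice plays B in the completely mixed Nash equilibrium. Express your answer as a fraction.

1/3

Let r be the probability that Alice plays T. In a completely mixed equilibrium, Bob must be indifferent between L and R.
Bob's expected payoff from L is −3r + 3(1−r); from R it is −r − (1−r).
Setting these equal: −6r + 3 = -1, so r = 2/3.
Therefore Alice plays B with probability 1 − 2/3 = 1/3.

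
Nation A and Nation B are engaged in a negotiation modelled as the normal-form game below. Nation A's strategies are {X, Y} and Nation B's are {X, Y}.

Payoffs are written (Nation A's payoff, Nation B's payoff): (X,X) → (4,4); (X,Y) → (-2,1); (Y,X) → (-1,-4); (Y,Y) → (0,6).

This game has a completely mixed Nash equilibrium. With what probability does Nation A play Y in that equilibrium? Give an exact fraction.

3/13

Let p be the probability that Nation A plays X. In a completely mixed equilibrium, Nation B must be indifferent between X and Y.
Nation B's expected payoff from X is 4p − 4(1−p); from Y it is p + 6(1−p).
Setting these equal: 8p − 4 = −5p + 6, so p = 10/13.
Therefore Nation A plays Y with probability 1 − 10/13 = 3/13.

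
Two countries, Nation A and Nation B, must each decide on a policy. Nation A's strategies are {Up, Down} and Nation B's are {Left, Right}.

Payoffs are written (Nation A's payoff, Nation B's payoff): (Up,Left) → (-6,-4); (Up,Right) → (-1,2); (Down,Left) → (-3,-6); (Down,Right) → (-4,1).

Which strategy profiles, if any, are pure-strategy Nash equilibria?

(Up, Right)

(Up, Left): Nation A prefers Down (-3 > -6); Nation B prefers Right (2 > -4) — not an equilibrium.
(Up, Right): Nation A gets -1 ≥ -4 from Down, and Nation B gets 2 ≥ -4 from Left — Nash equilibrium.
(Down, Left): Nation B prefers Right (1 > -6) — not an equilibrium.
(Down, Right): Nation A prefers Up (-1 > -4) — not an equilibrium.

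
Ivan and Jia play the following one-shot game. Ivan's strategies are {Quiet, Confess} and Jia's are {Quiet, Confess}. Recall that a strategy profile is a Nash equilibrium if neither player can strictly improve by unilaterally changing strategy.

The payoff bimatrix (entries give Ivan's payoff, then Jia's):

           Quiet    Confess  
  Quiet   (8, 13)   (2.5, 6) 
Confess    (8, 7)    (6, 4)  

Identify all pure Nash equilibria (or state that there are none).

(Quiet, Quiet): Ivan gets 8 ≥ 8 from Confess, and Jia gets 13 ≥ 6 from Confess — Nash equilibrium.
(Quiet, Confess): Ivan prefers Confess (6 > 2.5); Jia prefers Quiet (13 > 6) — not an equilibrium.
(Confess, Quiet): Ivan gets 8 ≥ 8 from Quiet, and Jia gets 7 ≥ 4 from Confess — Nash equilibrium.
(Confess, Confess): Jia prefers Quiet (7 > 4) — not an equilibrium.

(Quiet, Quiet) and (Confess, Quiet)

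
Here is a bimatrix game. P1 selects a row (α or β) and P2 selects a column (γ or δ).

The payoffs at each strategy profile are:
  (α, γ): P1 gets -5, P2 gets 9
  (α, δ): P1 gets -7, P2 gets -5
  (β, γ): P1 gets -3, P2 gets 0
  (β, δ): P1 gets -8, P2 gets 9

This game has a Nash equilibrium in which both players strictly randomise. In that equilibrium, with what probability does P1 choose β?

Let x be the probability that P1 plays α. In a completely mixed equilibrium, P2 must be indifferent between γ and δ.
P2's expected payoff from γ is 9x; from δ it is −5x + 9(1−x).
Setting these equal: 9x = −14x + 9, so x = 9/23.
Therefore P1 plays β with probability 1 − 9/23 = 14/23.

14/23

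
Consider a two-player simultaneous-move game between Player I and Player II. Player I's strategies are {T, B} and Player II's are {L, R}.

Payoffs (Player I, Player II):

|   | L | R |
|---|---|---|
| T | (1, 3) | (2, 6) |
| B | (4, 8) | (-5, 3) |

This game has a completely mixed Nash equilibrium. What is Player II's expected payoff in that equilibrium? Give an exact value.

First find x, the probability Player I plays T, from Player II's indifference between L and R: 3x + 8(1−x) = 6x + 3(1−x), giving x = 5/8.
Since Player II is indifferent in equilibrium, Player II's expected payoff equals the payoff from either column against (5/8, 3/8). Using L: 3(5/8) + 8(3/8) = 39/8.

39/8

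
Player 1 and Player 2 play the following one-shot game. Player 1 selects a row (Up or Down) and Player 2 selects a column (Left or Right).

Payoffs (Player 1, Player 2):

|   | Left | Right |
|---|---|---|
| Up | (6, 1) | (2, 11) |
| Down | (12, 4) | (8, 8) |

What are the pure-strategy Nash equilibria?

(Up, Left): Player 1 prefers Down (12 > 6); Player 2 prefers Right (11 > 1) — not an equilibrium.
(Up, Right): Player 1 prefers Down (8 > 2) — not an equilibrium.
(Down, Left): Player 2 prefers Right (8 > 4) — not an equilibrium.
(Down, Right): Player 1 gets 8 ≥ 2 from Up, and Player 2 gets 8 ≥ 4 from Left — Nash equilibrium.

(Down, Right)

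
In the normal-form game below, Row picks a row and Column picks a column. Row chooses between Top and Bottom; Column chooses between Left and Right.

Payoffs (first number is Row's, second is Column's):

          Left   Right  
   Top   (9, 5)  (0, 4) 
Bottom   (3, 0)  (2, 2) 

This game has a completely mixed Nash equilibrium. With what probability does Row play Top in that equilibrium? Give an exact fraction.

Let p be the probability that Row plays Top. In a completely mixed equilibrium, Column must be indifferent between Left and Right.
Column's expected payoff from Left is 5p; from Right it is 4p + 2(1−p).
Setting these equal: 5p = 2p + 2, so p = 2/3.

2/3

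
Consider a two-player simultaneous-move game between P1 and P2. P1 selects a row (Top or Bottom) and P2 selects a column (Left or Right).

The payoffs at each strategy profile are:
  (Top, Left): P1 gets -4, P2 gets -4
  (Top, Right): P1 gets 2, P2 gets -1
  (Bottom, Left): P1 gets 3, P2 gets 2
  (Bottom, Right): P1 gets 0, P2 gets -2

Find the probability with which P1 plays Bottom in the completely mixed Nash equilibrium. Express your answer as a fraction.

3/7

Let p be the probability that P1 plays Top. In a completely mixed equilibrium, P2 must be indifferent between Left and Right.
P2's expected payoff from Left is −4p + 2(1−p); from Right it is −p − 2(1−p).
Setting these equal: −6p + 2 = p − 2, so p = 4/7.
Therefore P1 plays Bottom with probability 1 − 4/7 = 3/7.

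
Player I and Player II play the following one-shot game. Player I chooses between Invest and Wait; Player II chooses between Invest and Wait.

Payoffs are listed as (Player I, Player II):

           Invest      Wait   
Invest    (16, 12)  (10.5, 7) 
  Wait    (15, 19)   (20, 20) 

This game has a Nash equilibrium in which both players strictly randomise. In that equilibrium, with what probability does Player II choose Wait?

Let c be the probability that Player II plays Invest. In a completely mixed equilibrium, Player I must be indifferent between Invest and Wait.
Player I's expected payoff from Invest is 16c + 10.5(1−c); from Wait it is 15c + 20(1−c).
Setting these equal: 5.5c + 10.5 = −5c + 20, so c = 19/21.
Therefore Player II plays Wait with probability 1 − 19/21 = 2/21.

2/21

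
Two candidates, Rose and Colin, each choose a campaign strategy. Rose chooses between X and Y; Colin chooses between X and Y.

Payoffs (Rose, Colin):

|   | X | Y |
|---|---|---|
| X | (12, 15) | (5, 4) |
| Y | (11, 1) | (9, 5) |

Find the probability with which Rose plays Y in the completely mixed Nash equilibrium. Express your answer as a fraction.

Let p be the probability that Rose plays X. In a completely mixed equilibrium, Colin must be indifferent between X and Y.
Colin's expected payoff from X is 15p + (1−p); from Y it is 4p + 5(1−p).
Setting these equal: 14p + 1 = −p + 5, so p = 4/15.
Therefore Rose plays Y with probability 1 − 4/15 = 11/15.

11/15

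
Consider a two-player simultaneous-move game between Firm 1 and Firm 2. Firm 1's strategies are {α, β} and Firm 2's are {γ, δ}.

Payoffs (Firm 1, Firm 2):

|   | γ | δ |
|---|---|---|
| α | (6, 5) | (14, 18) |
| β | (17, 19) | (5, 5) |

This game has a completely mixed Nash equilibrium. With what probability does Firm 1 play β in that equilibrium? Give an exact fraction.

Let x be the probability that Firm 1 plays α. In a completely mixed equilibrium, Firm 2 must be indifferent between γ and δ.
Firm 2's expected payoff from γ is 5x + 19(1−x); from δ it is 18x + 5(1−x).
Setting these equal: −14x + 19 = 13x + 5, so x = 14/27.
Therefore Firm 1 plays β with probability 1 − 14/27 = 13/27.

13/27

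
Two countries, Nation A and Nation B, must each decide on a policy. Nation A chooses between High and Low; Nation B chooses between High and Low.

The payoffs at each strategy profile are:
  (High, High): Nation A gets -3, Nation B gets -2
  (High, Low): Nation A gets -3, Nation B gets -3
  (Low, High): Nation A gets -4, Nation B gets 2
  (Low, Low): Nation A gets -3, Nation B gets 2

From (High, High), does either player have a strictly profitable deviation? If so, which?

Neither

Nation A at (High, High) earns -3; deviating to Low yields -4 — not better.
Nation B earns -2; deviating to Low yields -3 — not better.
Neither player can strictly improve; the profile is a Nash equilibrium.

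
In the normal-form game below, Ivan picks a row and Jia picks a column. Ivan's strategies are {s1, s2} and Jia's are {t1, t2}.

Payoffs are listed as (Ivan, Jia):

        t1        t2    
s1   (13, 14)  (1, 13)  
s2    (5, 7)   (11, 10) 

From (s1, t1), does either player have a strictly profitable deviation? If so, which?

Ivan at (s1, t1) earns 13; deviating to s2 yields 5 — not better.
Jia earns 14; deviating to t2 yields 13 — not better.
Neither player can strictly improve; the profile is a Nash equilibrium.

Neither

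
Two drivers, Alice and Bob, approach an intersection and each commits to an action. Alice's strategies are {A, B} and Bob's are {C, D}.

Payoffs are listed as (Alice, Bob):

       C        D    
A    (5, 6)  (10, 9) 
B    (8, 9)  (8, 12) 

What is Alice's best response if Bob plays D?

Against D, Alice earns 10 from A and 8 from B.
So A is the best response.

A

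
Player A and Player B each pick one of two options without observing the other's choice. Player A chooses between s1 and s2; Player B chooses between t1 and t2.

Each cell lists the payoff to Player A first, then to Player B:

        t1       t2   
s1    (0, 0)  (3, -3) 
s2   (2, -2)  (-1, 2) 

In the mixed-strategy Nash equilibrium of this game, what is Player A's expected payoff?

1

First find y, the probability Player B plays t1, from Player A's indifference between s1 and s2: 3(1−y) = 2y − (1−y), giving y = 2/3.
Since Player A is indifferent in equilibrium, Player A's expected payoff equals the payoff from either row against (2/3, 1/3). Using s1: 3(1/3) = 1.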